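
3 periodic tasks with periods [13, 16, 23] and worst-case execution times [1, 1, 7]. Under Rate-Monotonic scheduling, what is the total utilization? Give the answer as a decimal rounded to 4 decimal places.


Compute individual utilizations (exact fractions):
  Task 1: C/T = 1/13 (approx. 0.0769)
  Task 2: C/T = 1/16 (approx. 0.0625)
  Task 3: C/T = 7/23 (approx. 0.3043)
Total utilization U = 1/13 + 1/16 + 7/23 = 2123/4784
Rounded to 4 decimal places: U = 0.4438
RM (Liu & Layland) bound for 3 tasks = 0.779763; compare with U = 2123/4784 (approx. 0.443771)
U <= bound, so schedulable by RM sufficient condition.

0.4438


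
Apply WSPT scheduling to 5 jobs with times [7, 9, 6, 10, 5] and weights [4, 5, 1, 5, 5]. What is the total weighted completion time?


Compute p/w ratios and sort ascending (WSPT): [(5, 5), (7, 4), (9, 5), (10, 5), (6, 1)]
Compute weighted completion times:
  Job (p=5,w=5): C=5, w*C=5*5=25
  Job (p=7,w=4): C=12, w*C=4*12=48
  Job (p=9,w=5): C=21, w*C=5*21=105
  Job (p=10,w=5): C=31, w*C=5*31=155
  Job (p=6,w=1): C=37, w*C=1*37=37
Total weighted completion time = 370

370


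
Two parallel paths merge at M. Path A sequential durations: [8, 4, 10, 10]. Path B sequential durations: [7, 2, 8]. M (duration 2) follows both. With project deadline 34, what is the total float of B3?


Forward pass: ES(B3) = sum of predecessors on chain B = 9
EF = ES + duration = 9 + 8 = 17
Backward pass: LF(M) = deadline = 34; LS(M) = 34 - 2 = 32
LF(B3) = LS(M) - sum(successors on chain B) = 32 - 0 = 32
LS = LF - duration = 32 - 8 = 24
Total float = LS - ES = 24 - 9 = 15

15


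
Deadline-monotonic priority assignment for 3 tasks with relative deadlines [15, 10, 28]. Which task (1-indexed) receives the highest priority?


Sort tasks by relative deadline (ascending):
  Task 2: deadline = 10
  Task 1: deadline = 15
  Task 3: deadline = 28
Priority order (highest first): [2, 1, 3]
Highest priority task = 2

2


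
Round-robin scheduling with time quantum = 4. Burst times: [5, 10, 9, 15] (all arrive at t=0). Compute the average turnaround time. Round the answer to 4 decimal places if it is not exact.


Time quantum = 4
Execution trace:
  J1 runs 4 units, time = 4
  J2 runs 4 units, time = 8
  J3 runs 4 units, time = 12
  J4 runs 4 units, time = 16
  J1 runs 1 units, time = 17
  J2 runs 4 units, time = 21
  J3 runs 4 units, time = 25
  J4 runs 4 units, time = 29
  J2 runs 2 units, time = 31
  J3 runs 1 units, time = 32
  J4 runs 4 units, time = 36
  J4 runs 3 units, time = 39
Finish times: [17, 31, 32, 39]
Average turnaround = 119/4 = 29.75

29.75


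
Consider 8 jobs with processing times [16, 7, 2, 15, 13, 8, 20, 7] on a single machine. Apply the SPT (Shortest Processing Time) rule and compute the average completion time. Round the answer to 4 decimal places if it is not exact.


Sort jobs by processing time (SPT order): [2, 7, 7, 8, 13, 15, 16, 20]
Compute completion times sequentially:
  Job 1: processing = 2, completes at 2
  Job 2: processing = 7, completes at 9
  Job 3: processing = 7, completes at 16
  Job 4: processing = 8, completes at 24
  Job 5: processing = 13, completes at 37
  Job 6: processing = 15, completes at 52
  Job 7: processing = 16, completes at 68
  Job 8: processing = 20, completes at 88
Sum of completion times = 296
Average completion time = 296/8 = 37.0

37.0


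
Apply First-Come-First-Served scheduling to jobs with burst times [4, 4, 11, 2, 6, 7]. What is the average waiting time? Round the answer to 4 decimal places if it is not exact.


FCFS order (as given): [4, 4, 11, 2, 6, 7]
Waiting times:
  Job 1: wait = 0
  Job 2: wait = 4
  Job 3: wait = 8
  Job 4: wait = 19
  Job 5: wait = 21
  Job 6: wait = 27
Sum of waiting times = 79
Average waiting time = 79/6 = 13.1667

13.1667


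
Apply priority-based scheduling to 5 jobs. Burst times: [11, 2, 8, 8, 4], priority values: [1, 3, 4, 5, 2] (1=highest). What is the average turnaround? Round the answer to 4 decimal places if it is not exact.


Sort by priority (ascending = highest first):
Order: [(1, 11), (2, 4), (3, 2), (4, 8), (5, 8)]
Completion times:
  Priority 1, burst=11, C=11
  Priority 2, burst=4, C=15
  Priority 3, burst=2, C=17
  Priority 4, burst=8, C=25
  Priority 5, burst=8, C=33
Average turnaround = 101/5 = 20.2

20.2


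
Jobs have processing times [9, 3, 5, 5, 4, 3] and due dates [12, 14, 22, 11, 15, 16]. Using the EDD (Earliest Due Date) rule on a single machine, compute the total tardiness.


Sort by due date (EDD order): [(5, 11), (9, 12), (3, 14), (4, 15), (3, 16), (5, 22)]
Compute completion times and tardiness:
  Job 1: p=5, d=11, C=5, tardiness=max(0,5-11)=0
  Job 2: p=9, d=12, C=14, tardiness=max(0,14-12)=2
  Job 3: p=3, d=14, C=17, tardiness=max(0,17-14)=3
  Job 4: p=4, d=15, C=21, tardiness=max(0,21-15)=6
  Job 5: p=3, d=16, C=24, tardiness=max(0,24-16)=8
  Job 6: p=5, d=22, C=29, tardiness=max(0,29-22)=7
Total tardiness = 26

26


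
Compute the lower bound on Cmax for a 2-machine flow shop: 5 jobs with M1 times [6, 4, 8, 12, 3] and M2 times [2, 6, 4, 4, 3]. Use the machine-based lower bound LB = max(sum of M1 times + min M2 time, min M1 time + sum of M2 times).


LB1 = sum(M1 times) + min(M2 times) = 33 + 2 = 35
LB2 = min(M1 times) + sum(M2 times) = 3 + 19 = 22
Lower bound = max(LB1, LB2) = max(35, 22) = 35

35


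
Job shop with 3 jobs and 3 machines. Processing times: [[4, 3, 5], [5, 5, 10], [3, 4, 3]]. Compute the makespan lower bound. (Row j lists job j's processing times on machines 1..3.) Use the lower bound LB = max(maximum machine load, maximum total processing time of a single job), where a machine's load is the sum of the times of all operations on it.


Machine loads:
  Machine 1: 4 + 5 + 3 = 12
  Machine 2: 3 + 5 + 4 = 12
  Machine 3: 5 + 10 + 3 = 18
Max machine load = 18
Job totals:
  Job 1: 12
  Job 2: 20
  Job 3: 10
Max job total = 20
Lower bound = max(18, 20) = 20

20


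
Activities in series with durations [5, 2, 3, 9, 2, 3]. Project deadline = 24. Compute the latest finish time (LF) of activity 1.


LF(activity 1) = deadline - sum of successor durations
Successors: activities 2 through 6 with durations [2, 3, 9, 2, 3]
Sum of successor durations = 19
LF = 24 - 19 = 5

5


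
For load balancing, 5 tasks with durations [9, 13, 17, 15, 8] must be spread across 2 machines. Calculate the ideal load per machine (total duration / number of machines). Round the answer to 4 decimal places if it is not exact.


Total processing time = 9 + 13 + 17 + 15 + 8 = 62
Number of machines = 2
Ideal balanced load = 62 / 2 = 31.0

31.0


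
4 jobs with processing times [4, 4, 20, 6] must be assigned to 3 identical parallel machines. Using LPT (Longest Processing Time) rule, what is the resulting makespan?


Sort jobs in decreasing order (LPT): [20, 6, 4, 4]
Assign each job to the least loaded machine:
  Machine 1: jobs [20], load = 20
  Machine 2: jobs [6], load = 6
  Machine 3: jobs [4, 4], load = 8
Makespan = max load = 20

20


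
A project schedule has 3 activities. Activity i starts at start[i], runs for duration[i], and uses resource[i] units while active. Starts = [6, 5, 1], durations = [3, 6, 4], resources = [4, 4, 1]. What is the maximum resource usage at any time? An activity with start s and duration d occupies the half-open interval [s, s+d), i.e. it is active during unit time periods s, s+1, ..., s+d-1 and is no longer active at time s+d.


Each activity i is active on [start_i, start_i + duration_i).
Compute total resource usage per time slot:
  t=0: active resources = [], total = 0
  t=1: active resources = [1], total = 1
  t=2: active resources = [1], total = 1
  t=3: active resources = [1], total = 1
  t=4: active resources = [1], total = 1
  t=5: active resources = [4], total = 4
  t=6: active resources = [4, 4], total = 8
  t=7: active resources = [4, 4], total = 8
  t=8: active resources = [4, 4], total = 8
  t=9: active resources = [4], total = 4
  t=10: active resources = [4], total = 4
Peak resource demand = 8

8


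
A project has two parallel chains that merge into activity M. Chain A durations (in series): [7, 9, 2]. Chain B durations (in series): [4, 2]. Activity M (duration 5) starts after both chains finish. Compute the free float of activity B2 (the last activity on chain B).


ES(B2) = sum of predecessors on chain B = 4
EF(B2) = ES + duration = 4 + 2 = 6
Successor of B2 is M. ES(M) = max(sum(A), sum(B)) = max(18, 6) = 18
Free float = ES(successor) - EF(current) = 18 - 6 = 12

12


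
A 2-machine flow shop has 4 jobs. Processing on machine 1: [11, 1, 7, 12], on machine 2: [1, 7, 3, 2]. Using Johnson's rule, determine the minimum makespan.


Apply Johnson's rule:
  Group 1 (a <= b): [(2, 1, 7)]
  Group 2 (a > b): [(3, 7, 3), (4, 12, 2), (1, 11, 1)]
Optimal job order: [2, 3, 4, 1]
Schedule:
  Job 2: M1 done at 1, M2 done at 8
  Job 3: M1 done at 8, M2 done at 11
  Job 4: M1 done at 20, M2 done at 22
  Job 1: M1 done at 31, M2 done at 32
Makespan = 32

32


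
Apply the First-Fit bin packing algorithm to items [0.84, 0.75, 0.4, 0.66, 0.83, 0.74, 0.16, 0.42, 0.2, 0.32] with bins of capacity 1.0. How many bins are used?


Place items sequentially using First-Fit:
  Item 0.84 -> new Bin 1
  Item 0.75 -> new Bin 2
  Item 0.4 -> new Bin 3
  Item 0.66 -> new Bin 4
  Item 0.83 -> new Bin 5
  Item 0.74 -> new Bin 6
  Item 0.16 -> Bin 1 (now 1.0)
  Item 0.42 -> Bin 3 (now 0.82)
  Item 0.2 -> Bin 2 (now 0.95)
  Item 0.32 -> Bin 4 (now 0.98)
Total bins used = 6

6


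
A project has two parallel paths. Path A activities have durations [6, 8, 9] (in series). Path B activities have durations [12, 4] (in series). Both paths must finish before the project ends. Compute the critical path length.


Path A total = 6 + 8 + 9 = 23
Path B total = 12 + 4 = 16
Critical path = longest path = max(23, 16) = 23

23


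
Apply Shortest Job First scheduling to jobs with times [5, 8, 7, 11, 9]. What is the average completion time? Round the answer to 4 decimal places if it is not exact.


SJF order (ascending): [5, 7, 8, 9, 11]
Completion times:
  Job 1: burst=5, C=5
  Job 2: burst=7, C=12
  Job 3: burst=8, C=20
  Job 4: burst=9, C=29
  Job 5: burst=11, C=40
Average completion = 106/5 = 21.2

21.2


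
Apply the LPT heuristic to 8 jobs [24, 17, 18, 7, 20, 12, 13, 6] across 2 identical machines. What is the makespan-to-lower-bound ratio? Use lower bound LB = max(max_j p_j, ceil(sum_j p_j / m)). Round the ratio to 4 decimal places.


LPT order: [24, 20, 18, 17, 13, 12, 7, 6]
Machine loads after assignment: [59, 58]
LPT makespan = 59
Lower bound = max(max_job, ceil(total/2)) = max(24, 59) = 59
Ratio = 59 / 59 = 1.0

1.0


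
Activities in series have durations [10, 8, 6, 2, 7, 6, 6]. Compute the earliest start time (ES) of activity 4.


Activity 4 starts after activities 1 through 3 complete.
Predecessor durations: [10, 8, 6]
ES = 10 + 8 + 6 = 24

24


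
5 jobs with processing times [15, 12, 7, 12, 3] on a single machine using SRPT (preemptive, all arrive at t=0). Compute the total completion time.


Since all jobs arrive at t=0, SRPT equals SPT ordering.
SPT order: [3, 7, 12, 12, 15]
Completion times:
  Job 1: p=3, C=3
  Job 2: p=7, C=10
  Job 3: p=12, C=22
  Job 4: p=12, C=34
  Job 5: p=15, C=49
Total completion time = 3 + 10 + 22 + 34 + 49 = 118

118


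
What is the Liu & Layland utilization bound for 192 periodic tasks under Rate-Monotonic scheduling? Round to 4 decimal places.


Compute 2^(1/192) = 1.0036166660
Subtract 1: 1.0036166660 - 1 = 0.0036166660
Multiply by n: 192 * 0.0036166660 = 0.6943998720
Round to 4 dp: 0.6944

0.6944


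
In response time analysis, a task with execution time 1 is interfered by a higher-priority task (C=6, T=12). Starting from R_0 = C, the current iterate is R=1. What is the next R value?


R_next = C + ceil(R_prev / T_hp) * C_hp
ceil(1 / 12) = ceil(0.0833) = 1
Interference = 1 * 6 = 6
R_next = 1 + 6 = 7

7


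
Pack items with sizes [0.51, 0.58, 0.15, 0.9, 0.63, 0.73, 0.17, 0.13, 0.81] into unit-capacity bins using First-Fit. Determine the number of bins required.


Place items sequentially using First-Fit:
  Item 0.51 -> new Bin 1
  Item 0.58 -> new Bin 2
  Item 0.15 -> Bin 1 (now 0.66)
  Item 0.9 -> new Bin 3
  Item 0.63 -> new Bin 4
  Item 0.73 -> new Bin 5
  Item 0.17 -> Bin 1 (now 0.83)
  Item 0.13 -> Bin 1 (now 0.96)
  Item 0.81 -> new Bin 6
Total bins used = 6

6


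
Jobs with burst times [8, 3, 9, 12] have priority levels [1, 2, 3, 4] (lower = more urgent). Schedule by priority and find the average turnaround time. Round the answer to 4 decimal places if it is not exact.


Sort by priority (ascending = highest first):
Order: [(1, 8), (2, 3), (3, 9), (4, 12)]
Completion times:
  Priority 1, burst=8, C=8
  Priority 2, burst=3, C=11
  Priority 3, burst=9, C=20
  Priority 4, burst=12, C=32
Average turnaround = 71/4 = 17.75

17.75


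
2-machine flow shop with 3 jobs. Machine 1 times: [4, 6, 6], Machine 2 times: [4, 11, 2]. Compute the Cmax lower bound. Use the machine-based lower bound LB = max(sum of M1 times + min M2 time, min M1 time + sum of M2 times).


LB1 = sum(M1 times) + min(M2 times) = 16 + 2 = 18
LB2 = min(M1 times) + sum(M2 times) = 4 + 17 = 21
Lower bound = max(LB1, LB2) = max(18, 21) = 21

21


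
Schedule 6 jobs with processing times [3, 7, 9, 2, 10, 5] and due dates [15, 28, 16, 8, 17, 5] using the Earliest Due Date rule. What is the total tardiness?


Sort by due date (EDD order): [(5, 5), (2, 8), (3, 15), (9, 16), (10, 17), (7, 28)]
Compute completion times and tardiness:
  Job 1: p=5, d=5, C=5, tardiness=max(0,5-5)=0
  Job 2: p=2, d=8, C=7, tardiness=max(0,7-8)=0
  Job 3: p=3, d=15, C=10, tardiness=max(0,10-15)=0
  Job 4: p=9, d=16, C=19, tardiness=max(0,19-16)=3
  Job 5: p=10, d=17, C=29, tardiness=max(0,29-17)=12
  Job 6: p=7, d=28, C=36, tardiness=max(0,36-28)=8
Total tardiness = 23

23


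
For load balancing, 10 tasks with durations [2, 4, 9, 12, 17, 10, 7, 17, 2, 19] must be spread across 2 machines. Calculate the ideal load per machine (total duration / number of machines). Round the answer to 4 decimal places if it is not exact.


Total processing time = 2 + 4 + 9 + 12 + 17 + 10 + 7 + 17 + 2 + 19 = 99
Number of machines = 2
Ideal balanced load = 99 / 2 = 49.5

49.5


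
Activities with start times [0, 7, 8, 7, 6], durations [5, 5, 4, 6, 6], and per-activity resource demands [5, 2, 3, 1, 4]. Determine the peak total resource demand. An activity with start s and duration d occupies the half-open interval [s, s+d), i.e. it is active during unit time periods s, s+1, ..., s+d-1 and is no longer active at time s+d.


Each activity i is active on [start_i, start_i + duration_i).
Compute total resource usage per time slot:
  t=0: active resources = [5], total = 5
  t=1: active resources = [5], total = 5
  t=2: active resources = [5], total = 5
  t=3: active resources = [5], total = 5
  t=4: active resources = [5], total = 5
  t=5: active resources = [], total = 0
  t=6: active resources = [4], total = 4
  t=7: active resources = [2, 1, 4], total = 7
  t=8: active resources = [2, 3, 1, 4], total = 10
  t=9: active resources = [2, 3, 1, 4], total = 10
  t=10: active resources = [2, 3, 1, 4], total = 10
  t=11: active resources = [2, 3, 1, 4], total = 10
  t=12: active resources = [1], total = 1
Peak resource demand = 10

10


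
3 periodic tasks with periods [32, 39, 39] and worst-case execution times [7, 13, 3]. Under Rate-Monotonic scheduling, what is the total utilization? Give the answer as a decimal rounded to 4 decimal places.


Compute individual utilizations (exact fractions):
  Task 1: C/T = 7/32 (approx. 0.2188)
  Task 2: C/T = 13/39 = 1/3 (approx. 0.3333)
  Task 3: C/T = 3/39 = 1/13 (approx. 0.0769)
Total utilization U = 7/32 + 1/3 + 1/13 = 785/1248
Rounded to 4 decimal places: U = 0.6290
RM (Liu & Layland) bound for 3 tasks = 0.779763; compare with U = 785/1248 (approx. 0.629006)
U <= bound, so schedulable by RM sufficient condition.

0.6290


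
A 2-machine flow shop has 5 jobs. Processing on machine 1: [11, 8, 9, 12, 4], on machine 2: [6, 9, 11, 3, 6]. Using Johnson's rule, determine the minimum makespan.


Apply Johnson's rule:
  Group 1 (a <= b): [(5, 4, 6), (2, 8, 9), (3, 9, 11)]
  Group 2 (a > b): [(1, 11, 6), (4, 12, 3)]
Optimal job order: [5, 2, 3, 1, 4]
Schedule:
  Job 5: M1 done at 4, M2 done at 10
  Job 2: M1 done at 12, M2 done at 21
  Job 3: M1 done at 21, M2 done at 32
  Job 1: M1 done at 32, M2 done at 38
  Job 4: M1 done at 44, M2 done at 47
Makespan = 47

47


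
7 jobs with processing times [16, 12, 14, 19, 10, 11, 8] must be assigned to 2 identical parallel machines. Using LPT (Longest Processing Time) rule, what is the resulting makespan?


Sort jobs in decreasing order (LPT): [19, 16, 14, 12, 11, 10, 8]
Assign each job to the least loaded machine:
  Machine 1: jobs [19, 12, 10, 8], load = 49
  Machine 2: jobs [16, 14, 11], load = 41
Makespan = max load = 49

49


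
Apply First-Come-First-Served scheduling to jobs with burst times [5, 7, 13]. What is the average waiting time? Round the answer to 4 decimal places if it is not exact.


FCFS order (as given): [5, 7, 13]
Waiting times:
  Job 1: wait = 0
  Job 2: wait = 5
  Job 3: wait = 12
Sum of waiting times = 17
Average waiting time = 17/3 = 5.6667

5.6667


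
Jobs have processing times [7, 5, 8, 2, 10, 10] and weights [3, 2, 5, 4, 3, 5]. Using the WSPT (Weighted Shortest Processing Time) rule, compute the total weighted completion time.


Compute p/w ratios and sort ascending (WSPT): [(2, 4), (8, 5), (10, 5), (7, 3), (5, 2), (10, 3)]
Compute weighted completion times:
  Job (p=2,w=4): C=2, w*C=4*2=8
  Job (p=8,w=5): C=10, w*C=5*10=50
  Job (p=10,w=5): C=20, w*C=5*20=100
  Job (p=7,w=3): C=27, w*C=3*27=81
  Job (p=5,w=2): C=32, w*C=2*32=64
  Job (p=10,w=3): C=42, w*C=3*42=126
Total weighted completion time = 429

429


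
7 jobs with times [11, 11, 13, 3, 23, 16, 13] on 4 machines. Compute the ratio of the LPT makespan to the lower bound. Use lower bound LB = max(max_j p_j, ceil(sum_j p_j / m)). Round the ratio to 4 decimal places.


LPT order: [23, 16, 13, 13, 11, 11, 3]
Machine loads after assignment: [23, 19, 24, 24]
LPT makespan = 24
Lower bound = max(max_job, ceil(total/4)) = max(23, 23) = 23
Ratio = 24 / 23 = 1.0435

1.0435


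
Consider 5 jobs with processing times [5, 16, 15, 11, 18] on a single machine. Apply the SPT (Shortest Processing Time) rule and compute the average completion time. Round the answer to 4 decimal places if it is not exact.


Sort jobs by processing time (SPT order): [5, 11, 15, 16, 18]
Compute completion times sequentially:
  Job 1: processing = 5, completes at 5
  Job 2: processing = 11, completes at 16
  Job 3: processing = 15, completes at 31
  Job 4: processing = 16, completes at 47
  Job 5: processing = 18, completes at 65
Sum of completion times = 164
Average completion time = 164/5 = 32.8

32.8


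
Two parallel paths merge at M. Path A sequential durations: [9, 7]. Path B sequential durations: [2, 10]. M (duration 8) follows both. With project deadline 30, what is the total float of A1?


Forward pass: ES(A1) = sum of predecessors on chain A = 0
EF = ES + duration = 0 + 9 = 9
Backward pass: LF(M) = deadline = 30; LS(M) = 30 - 8 = 22
LF(A1) = LS(M) - sum(successors on chain A) = 22 - 7 = 15
LS = LF - duration = 15 - 9 = 6
Total float = LS - ES = 6 - 0 = 6

6


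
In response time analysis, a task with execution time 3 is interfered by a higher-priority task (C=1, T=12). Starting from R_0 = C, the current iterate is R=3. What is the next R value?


R_next = C + ceil(R_prev / T_hp) * C_hp
ceil(3 / 12) = ceil(0.25) = 1
Interference = 1 * 1 = 1
R_next = 3 + 1 = 4

4


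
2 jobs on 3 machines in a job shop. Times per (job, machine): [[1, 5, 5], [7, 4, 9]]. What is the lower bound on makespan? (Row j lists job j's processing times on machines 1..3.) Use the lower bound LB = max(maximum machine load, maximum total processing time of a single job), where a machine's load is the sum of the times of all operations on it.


Machine loads:
  Machine 1: 1 + 7 = 8
  Machine 2: 5 + 4 = 9
  Machine 3: 5 + 9 = 14
Max machine load = 14
Job totals:
  Job 1: 11
  Job 2: 20
Max job total = 20
Lower bound = max(14, 20) = 20

20


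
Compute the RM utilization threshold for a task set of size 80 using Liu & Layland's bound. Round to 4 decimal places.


Compute 2^(1/80) = 1.0087019838
Subtract 1: 1.0087019838 - 1 = 0.0087019838
Multiply by n: 80 * 0.0087019838 = 0.6961587040
Round to 4 dp: 0.6962

0.6962


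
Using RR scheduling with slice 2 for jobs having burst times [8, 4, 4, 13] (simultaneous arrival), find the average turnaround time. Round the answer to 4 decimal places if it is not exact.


Time quantum = 2
Execution trace:
  J1 runs 2 units, time = 2
  J2 runs 2 units, time = 4
  J3 runs 2 units, time = 6
  J4 runs 2 units, time = 8
  J1 runs 2 units, time = 10
  J2 runs 2 units, time = 12
  J3 runs 2 units, time = 14
  J4 runs 2 units, time = 16
  J1 runs 2 units, time = 18
  J4 runs 2 units, time = 20
  J1 runs 2 units, time = 22
  J4 runs 2 units, time = 24
  J4 runs 2 units, time = 26
  J4 runs 2 units, time = 28
  J4 runs 1 units, time = 29
Finish times: [22, 12, 14, 29]
Average turnaround = 77/4 = 19.25

19.25


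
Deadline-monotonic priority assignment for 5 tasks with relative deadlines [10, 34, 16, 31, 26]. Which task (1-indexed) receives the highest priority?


Sort tasks by relative deadline (ascending):
  Task 1: deadline = 10
  Task 3: deadline = 16
  Task 5: deadline = 26
  Task 4: deadline = 31
  Task 2: deadline = 34
Priority order (highest first): [1, 3, 5, 4, 2]
Highest priority task = 1

1


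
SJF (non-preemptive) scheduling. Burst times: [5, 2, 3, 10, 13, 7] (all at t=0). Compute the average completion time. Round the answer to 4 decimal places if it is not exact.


SJF order (ascending): [2, 3, 5, 7, 10, 13]
Completion times:
  Job 1: burst=2, C=2
  Job 2: burst=3, C=5
  Job 3: burst=5, C=10
  Job 4: burst=7, C=17
  Job 5: burst=10, C=27
  Job 6: burst=13, C=40
Average completion = 101/6 = 16.8333

16.8333


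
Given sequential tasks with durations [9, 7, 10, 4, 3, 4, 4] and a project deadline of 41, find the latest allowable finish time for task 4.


LF(activity 4) = deadline - sum of successor durations
Successors: activities 5 through 7 with durations [3, 4, 4]
Sum of successor durations = 11
LF = 41 - 11 = 30

30


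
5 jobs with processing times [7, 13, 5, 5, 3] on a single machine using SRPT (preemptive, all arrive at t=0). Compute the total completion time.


Since all jobs arrive at t=0, SRPT equals SPT ordering.
SPT order: [3, 5, 5, 7, 13]
Completion times:
  Job 1: p=3, C=3
  Job 2: p=5, C=8
  Job 3: p=5, C=13
  Job 4: p=7, C=20
  Job 5: p=13, C=33
Total completion time = 3 + 8 + 13 + 20 + 33 = 77

77


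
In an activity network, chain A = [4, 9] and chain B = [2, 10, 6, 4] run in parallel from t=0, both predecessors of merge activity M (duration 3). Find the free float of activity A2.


ES(A2) = sum of predecessors on chain A = 4
EF(A2) = ES + duration = 4 + 9 = 13
Successor of A2 is M. ES(M) = max(sum(A), sum(B)) = max(13, 22) = 22
Free float = ES(successor) - EF(current) = 22 - 13 = 9

9


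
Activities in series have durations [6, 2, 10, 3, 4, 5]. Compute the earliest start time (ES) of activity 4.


Activity 4 starts after activities 1 through 3 complete.
Predecessor durations: [6, 2, 10]
ES = 6 + 2 + 10 = 18

18


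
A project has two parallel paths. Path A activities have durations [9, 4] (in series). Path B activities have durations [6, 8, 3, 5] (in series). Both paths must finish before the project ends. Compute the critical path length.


Path A total = 9 + 4 = 13
Path B total = 6 + 8 + 3 + 5 = 22
Critical path = longest path = max(13, 22) = 22

22


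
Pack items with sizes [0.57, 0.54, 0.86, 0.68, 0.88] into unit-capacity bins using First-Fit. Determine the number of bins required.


Place items sequentially using First-Fit:
  Item 0.57 -> new Bin 1
  Item 0.54 -> new Bin 2
  Item 0.86 -> new Bin 3
  Item 0.68 -> new Bin 4
  Item 0.88 -> new Bin 5
Total bins used = 5

5


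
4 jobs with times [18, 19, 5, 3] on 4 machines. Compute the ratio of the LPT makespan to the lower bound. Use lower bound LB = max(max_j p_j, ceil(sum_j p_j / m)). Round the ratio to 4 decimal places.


LPT order: [19, 18, 5, 3]
Machine loads after assignment: [19, 18, 5, 3]
LPT makespan = 19
Lower bound = max(max_job, ceil(total/4)) = max(19, 12) = 19
Ratio = 19 / 19 = 1.0

1.0


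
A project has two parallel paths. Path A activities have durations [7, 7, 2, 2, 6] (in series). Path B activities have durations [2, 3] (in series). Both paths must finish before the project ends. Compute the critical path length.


Path A total = 7 + 7 + 2 + 2 + 6 = 24
Path B total = 2 + 3 = 5
Critical path = longest path = max(24, 5) = 24

24


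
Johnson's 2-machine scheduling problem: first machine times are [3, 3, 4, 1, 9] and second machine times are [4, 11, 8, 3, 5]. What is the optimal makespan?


Apply Johnson's rule:
  Group 1 (a <= b): [(4, 1, 3), (1, 3, 4), (2, 3, 11), (3, 4, 8)]
  Group 2 (a > b): [(5, 9, 5)]
Optimal job order: [4, 1, 2, 3, 5]
Schedule:
  Job 4: M1 done at 1, M2 done at 4
  Job 1: M1 done at 4, M2 done at 8
  Job 2: M1 done at 7, M2 done at 19
  Job 3: M1 done at 11, M2 done at 27
  Job 5: M1 done at 20, M2 done at 32
Makespan = 32

32


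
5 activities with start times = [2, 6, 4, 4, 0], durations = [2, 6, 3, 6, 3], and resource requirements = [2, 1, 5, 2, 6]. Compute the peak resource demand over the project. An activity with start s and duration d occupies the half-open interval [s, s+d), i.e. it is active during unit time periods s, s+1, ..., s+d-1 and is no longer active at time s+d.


Each activity i is active on [start_i, start_i + duration_i).
Compute total resource usage per time slot:
  t=0: active resources = [6], total = 6
  t=1: active resources = [6], total = 6
  t=2: active resources = [2, 6], total = 8
  t=3: active resources = [2], total = 2
  t=4: active resources = [5, 2], total = 7
  t=5: active resources = [5, 2], total = 7
  t=6: active resources = [1, 5, 2], total = 8
  t=7: active resources = [1, 2], total = 3
  t=8: active resources = [1, 2], total = 3
  t=9: active resources = [1, 2], total = 3
  t=10: active resources = [1], total = 1
  t=11: active resources = [1], total = 1
Peak resource demand = 8

8


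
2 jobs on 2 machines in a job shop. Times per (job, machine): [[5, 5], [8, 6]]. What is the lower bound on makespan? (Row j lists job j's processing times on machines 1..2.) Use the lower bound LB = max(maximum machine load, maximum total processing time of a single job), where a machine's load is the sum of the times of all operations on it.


Machine loads:
  Machine 1: 5 + 8 = 13
  Machine 2: 5 + 6 = 11
Max machine load = 13
Job totals:
  Job 1: 10
  Job 2: 14
Max job total = 14
Lower bound = max(13, 14) = 14

14


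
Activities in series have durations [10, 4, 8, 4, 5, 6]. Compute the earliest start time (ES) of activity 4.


Activity 4 starts after activities 1 through 3 complete.
Predecessor durations: [10, 4, 8]
ES = 10 + 4 + 8 = 22

22


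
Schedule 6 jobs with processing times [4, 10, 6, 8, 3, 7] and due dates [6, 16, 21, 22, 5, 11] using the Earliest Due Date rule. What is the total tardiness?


Sort by due date (EDD order): [(3, 5), (4, 6), (7, 11), (10, 16), (6, 21), (8, 22)]
Compute completion times and tardiness:
  Job 1: p=3, d=5, C=3, tardiness=max(0,3-5)=0
  Job 2: p=4, d=6, C=7, tardiness=max(0,7-6)=1
  Job 3: p=7, d=11, C=14, tardiness=max(0,14-11)=3
  Job 4: p=10, d=16, C=24, tardiness=max(0,24-16)=8
  Job 5: p=6, d=21, C=30, tardiness=max(0,30-21)=9
  Job 6: p=8, d=22, C=38, tardiness=max(0,38-22)=16
Total tardiness = 37

37


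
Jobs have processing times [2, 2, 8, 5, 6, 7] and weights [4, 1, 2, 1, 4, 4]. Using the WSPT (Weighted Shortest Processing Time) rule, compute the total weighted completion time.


Compute p/w ratios and sort ascending (WSPT): [(2, 4), (6, 4), (7, 4), (2, 1), (8, 2), (5, 1)]
Compute weighted completion times:
  Job (p=2,w=4): C=2, w*C=4*2=8
  Job (p=6,w=4): C=8, w*C=4*8=32
  Job (p=7,w=4): C=15, w*C=4*15=60
  Job (p=2,w=1): C=17, w*C=1*17=17
  Job (p=8,w=2): C=25, w*C=2*25=50
  Job (p=5,w=1): C=30, w*C=1*30=30
Total weighted completion time = 197

197


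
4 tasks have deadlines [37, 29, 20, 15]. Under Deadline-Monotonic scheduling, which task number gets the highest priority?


Sort tasks by relative deadline (ascending):
  Task 4: deadline = 15
  Task 3: deadline = 20
  Task 2: deadline = 29
  Task 1: deadline = 37
Priority order (highest first): [4, 3, 2, 1]
Highest priority task = 4

4


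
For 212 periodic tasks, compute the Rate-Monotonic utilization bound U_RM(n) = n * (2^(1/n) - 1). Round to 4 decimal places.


Compute 2^(1/212) = 1.0032749130
Subtract 1: 1.0032749130 - 1 = 0.0032749130
Multiply by n: 212 * 0.0032749130 = 0.6942815560
Round to 4 dp: 0.6943

0.6943


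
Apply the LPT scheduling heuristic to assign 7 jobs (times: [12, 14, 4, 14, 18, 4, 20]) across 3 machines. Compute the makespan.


Sort jobs in decreasing order (LPT): [20, 18, 14, 14, 12, 4, 4]
Assign each job to the least loaded machine:
  Machine 1: jobs [20, 4, 4], load = 28
  Machine 2: jobs [18, 12], load = 30
  Machine 3: jobs [14, 14], load = 28
Makespan = max load = 30

30


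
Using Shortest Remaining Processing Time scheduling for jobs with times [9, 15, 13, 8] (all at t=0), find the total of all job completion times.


Since all jobs arrive at t=0, SRPT equals SPT ordering.
SPT order: [8, 9, 13, 15]
Completion times:
  Job 1: p=8, C=8
  Job 2: p=9, C=17
  Job 3: p=13, C=30
  Job 4: p=15, C=45
Total completion time = 8 + 17 + 30 + 45 = 100

100


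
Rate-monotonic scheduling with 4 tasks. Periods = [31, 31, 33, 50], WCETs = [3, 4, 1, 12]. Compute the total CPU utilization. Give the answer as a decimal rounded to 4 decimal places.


Compute individual utilizations (exact fractions):
  Task 1: C/T = 3/31 (approx. 0.0968)
  Task 2: C/T = 4/31 (approx. 0.129)
  Task 3: C/T = 1/33 (approx. 0.0303)
  Task 4: C/T = 12/50 = 6/25 (approx. 0.24)
Total utilization U = 3/31 + 4/31 + 1/33 + 6/25 = 12688/25575
Rounded to 4 decimal places: U = 0.4961
RM (Liu & Layland) bound for 4 tasks = 0.756828; compare with U = 12688/25575 (approx. 0.496109)
U <= bound, so schedulable by RM sufficient condition.

0.4961


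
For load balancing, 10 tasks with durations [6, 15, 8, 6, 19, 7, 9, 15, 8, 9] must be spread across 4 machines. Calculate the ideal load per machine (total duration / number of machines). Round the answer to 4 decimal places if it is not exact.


Total processing time = 6 + 15 + 8 + 6 + 19 + 7 + 9 + 15 + 8 + 9 = 102
Number of machines = 4
Ideal balanced load = 102 / 4 = 25.5

25.5


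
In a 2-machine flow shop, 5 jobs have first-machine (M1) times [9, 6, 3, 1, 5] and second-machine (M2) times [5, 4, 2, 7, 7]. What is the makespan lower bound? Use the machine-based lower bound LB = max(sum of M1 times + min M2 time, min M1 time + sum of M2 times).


LB1 = sum(M1 times) + min(M2 times) = 24 + 2 = 26
LB2 = min(M1 times) + sum(M2 times) = 1 + 25 = 26
Lower bound = max(LB1, LB2) = max(26, 26) = 26

26


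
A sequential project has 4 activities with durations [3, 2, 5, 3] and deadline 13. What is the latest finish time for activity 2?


LF(activity 2) = deadline - sum of successor durations
Successors: activities 3 through 4 with durations [5, 3]
Sum of successor durations = 8
LF = 13 - 8 = 5

5


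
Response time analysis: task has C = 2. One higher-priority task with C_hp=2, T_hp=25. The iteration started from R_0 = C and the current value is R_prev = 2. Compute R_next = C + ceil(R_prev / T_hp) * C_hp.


R_next = C + ceil(R_prev / T_hp) * C_hp
ceil(2 / 25) = ceil(0.08) = 1
Interference = 1 * 2 = 2
R_next = 2 + 2 = 4

4


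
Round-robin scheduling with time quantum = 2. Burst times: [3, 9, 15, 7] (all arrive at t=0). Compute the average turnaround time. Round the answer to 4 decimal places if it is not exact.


Time quantum = 2
Execution trace:
  J1 runs 2 units, time = 2
  J2 runs 2 units, time = 4
  J3 runs 2 units, time = 6
  J4 runs 2 units, time = 8
  J1 runs 1 units, time = 9
  J2 runs 2 units, time = 11
  J3 runs 2 units, time = 13
  J4 runs 2 units, time = 15
  J2 runs 2 units, time = 17
  J3 runs 2 units, time = 19
  J4 runs 2 units, time = 21
  J2 runs 2 units, time = 23
  J3 runs 2 units, time = 25
  J4 runs 1 units, time = 26
  J2 runs 1 units, time = 27
  J3 runs 2 units, time = 29
  J3 runs 2 units, time = 31
  J3 runs 2 units, time = 33
  J3 runs 1 units, time = 34
Finish times: [9, 27, 34, 26]
Average turnaround = 96/4 = 24.0

24.0


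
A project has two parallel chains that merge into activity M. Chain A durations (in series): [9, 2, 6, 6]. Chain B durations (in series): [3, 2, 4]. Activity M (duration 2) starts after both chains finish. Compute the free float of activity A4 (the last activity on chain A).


ES(A4) = sum of predecessors on chain A = 17
EF(A4) = ES + duration = 17 + 6 = 23
Successor of A4 is M. ES(M) = max(sum(A), sum(B)) = max(23, 9) = 23
Free float = ES(successor) - EF(current) = 23 - 23 = 0

0


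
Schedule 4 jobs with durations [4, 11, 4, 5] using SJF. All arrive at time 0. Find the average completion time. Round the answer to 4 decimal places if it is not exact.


SJF order (ascending): [4, 4, 5, 11]
Completion times:
  Job 1: burst=4, C=4
  Job 2: burst=4, C=8
  Job 3: burst=5, C=13
  Job 4: burst=11, C=24
Average completion = 49/4 = 12.25

12.25


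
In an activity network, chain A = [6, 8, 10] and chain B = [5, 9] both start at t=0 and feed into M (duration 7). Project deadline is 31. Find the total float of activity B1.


Forward pass: ES(B1) = sum of predecessors on chain B = 0
EF = ES + duration = 0 + 5 = 5
Backward pass: LF(M) = deadline = 31; LS(M) = 31 - 7 = 24
LF(B1) = LS(M) - sum(successors on chain B) = 24 - 9 = 15
LS = LF - duration = 15 - 5 = 10
Total float = LS - ES = 10 - 0 = 10

10


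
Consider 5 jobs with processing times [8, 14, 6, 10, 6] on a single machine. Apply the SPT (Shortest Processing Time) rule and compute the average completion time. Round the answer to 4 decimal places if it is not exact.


Sort jobs by processing time (SPT order): [6, 6, 8, 10, 14]
Compute completion times sequentially:
  Job 1: processing = 6, completes at 6
  Job 2: processing = 6, completes at 12
  Job 3: processing = 8, completes at 20
  Job 4: processing = 10, completes at 30
  Job 5: processing = 14, completes at 44
Sum of completion times = 112
Average completion time = 112/5 = 22.4

22.4


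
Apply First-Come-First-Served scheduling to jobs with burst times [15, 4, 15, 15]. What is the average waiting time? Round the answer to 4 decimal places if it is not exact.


FCFS order (as given): [15, 4, 15, 15]
Waiting times:
  Job 1: wait = 0
  Job 2: wait = 15
  Job 3: wait = 19
  Job 4: wait = 34
Sum of waiting times = 68
Average waiting time = 68/4 = 17.0

17.0


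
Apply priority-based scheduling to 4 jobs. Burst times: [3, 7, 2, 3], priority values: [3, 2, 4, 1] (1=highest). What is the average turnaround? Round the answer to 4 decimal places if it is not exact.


Sort by priority (ascending = highest first):
Order: [(1, 3), (2, 7), (3, 3), (4, 2)]
Completion times:
  Priority 1, burst=3, C=3
  Priority 2, burst=7, C=10
  Priority 3, burst=3, C=13
  Priority 4, burst=2, C=15
Average turnaround = 41/4 = 10.25

10.25


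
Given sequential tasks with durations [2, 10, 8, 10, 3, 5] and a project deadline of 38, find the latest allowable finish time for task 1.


LF(activity 1) = deadline - sum of successor durations
Successors: activities 2 through 6 with durations [10, 8, 10, 3, 5]
Sum of successor durations = 36
LF = 38 - 36 = 2

2


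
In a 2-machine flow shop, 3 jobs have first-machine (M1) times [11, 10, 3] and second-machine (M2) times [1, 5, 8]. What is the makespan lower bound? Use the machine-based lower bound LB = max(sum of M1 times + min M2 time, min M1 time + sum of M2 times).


LB1 = sum(M1 times) + min(M2 times) = 24 + 1 = 25
LB2 = min(M1 times) + sum(M2 times) = 3 + 14 = 17
Lower bound = max(LB1, LB2) = max(25, 17) = 25

25


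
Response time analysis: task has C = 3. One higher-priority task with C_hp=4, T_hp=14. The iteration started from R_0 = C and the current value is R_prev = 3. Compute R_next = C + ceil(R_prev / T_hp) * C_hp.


R_next = C + ceil(R_prev / T_hp) * C_hp
ceil(3 / 14) = ceil(0.2143) = 1
Interference = 1 * 4 = 4
R_next = 3 + 4 = 7

7


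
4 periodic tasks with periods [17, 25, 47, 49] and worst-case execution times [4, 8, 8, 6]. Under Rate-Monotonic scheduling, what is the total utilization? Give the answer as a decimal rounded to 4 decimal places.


Compute individual utilizations (exact fractions):
  Task 1: C/T = 4/17 (approx. 0.2353)
  Task 2: C/T = 8/25 (approx. 0.32)
  Task 3: C/T = 8/47 (approx. 0.1702)
  Task 4: C/T = 6/49 (approx. 0.1224)
Total utilization U = 4/17 + 8/25 + 8/47 + 6/49 = 829958/978775
Rounded to 4 decimal places: U = 0.8480
RM (Liu & Layland) bound for 4 tasks = 0.756828; compare with U = 829958/978775 (approx. 0.847956)
bound < U <= 1, so the RM sufficient condition is not met (inconclusive; an exact test such as response-time analysis is needed).

0.8480


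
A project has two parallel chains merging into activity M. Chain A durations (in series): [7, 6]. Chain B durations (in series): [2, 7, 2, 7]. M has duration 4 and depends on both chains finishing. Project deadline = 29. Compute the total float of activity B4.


Forward pass: ES(B4) = sum of predecessors on chain B = 11
EF = ES + duration = 11 + 7 = 18
Backward pass: LF(M) = deadline = 29; LS(M) = 29 - 4 = 25
LF(B4) = LS(M) - sum(successors on chain B) = 25 - 0 = 25
LS = LF - duration = 25 - 7 = 18
Total float = LS - ES = 18 - 11 = 7

7


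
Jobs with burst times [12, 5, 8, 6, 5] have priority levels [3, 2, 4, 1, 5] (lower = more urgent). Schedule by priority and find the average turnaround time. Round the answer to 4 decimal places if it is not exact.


Sort by priority (ascending = highest first):
Order: [(1, 6), (2, 5), (3, 12), (4, 8), (5, 5)]
Completion times:
  Priority 1, burst=6, C=6
  Priority 2, burst=5, C=11
  Priority 3, burst=12, C=23
  Priority 4, burst=8, C=31
  Priority 5, burst=5, C=36
Average turnaround = 107/5 = 21.4

21.4


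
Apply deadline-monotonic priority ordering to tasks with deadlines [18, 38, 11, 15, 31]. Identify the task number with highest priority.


Sort tasks by relative deadline (ascending):
  Task 3: deadline = 11
  Task 4: deadline = 15
  Task 1: deadline = 18
  Task 5: deadline = 31
  Task 2: deadline = 38
Priority order (highest first): [3, 4, 1, 5, 2]
Highest priority task = 3

3


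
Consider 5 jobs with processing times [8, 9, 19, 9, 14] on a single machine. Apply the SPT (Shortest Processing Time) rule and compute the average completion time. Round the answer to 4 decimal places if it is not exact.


Sort jobs by processing time (SPT order): [8, 9, 9, 14, 19]
Compute completion times sequentially:
  Job 1: processing = 8, completes at 8
  Job 2: processing = 9, completes at 17
  Job 3: processing = 9, completes at 26
  Job 4: processing = 14, completes at 40
  Job 5: processing = 19, completes at 59
Sum of completion times = 150
Average completion time = 150/5 = 30.0

30.0


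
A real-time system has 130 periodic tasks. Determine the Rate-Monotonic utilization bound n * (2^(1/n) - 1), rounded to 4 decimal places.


Compute 2^(1/130) = 1.0053461413
Subtract 1: 1.0053461413 - 1 = 0.0053461413
Multiply by n: 130 * 0.0053461413 = 0.6949983690
Round to 4 dp: 0.6950

0.6950


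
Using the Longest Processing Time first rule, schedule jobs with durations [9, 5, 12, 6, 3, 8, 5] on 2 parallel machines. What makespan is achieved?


Sort jobs in decreasing order (LPT): [12, 9, 8, 6, 5, 5, 3]
Assign each job to the least loaded machine:
  Machine 1: jobs [12, 6, 5], load = 23
  Machine 2: jobs [9, 8, 5, 3], load = 25
Makespan = max load = 25

25
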